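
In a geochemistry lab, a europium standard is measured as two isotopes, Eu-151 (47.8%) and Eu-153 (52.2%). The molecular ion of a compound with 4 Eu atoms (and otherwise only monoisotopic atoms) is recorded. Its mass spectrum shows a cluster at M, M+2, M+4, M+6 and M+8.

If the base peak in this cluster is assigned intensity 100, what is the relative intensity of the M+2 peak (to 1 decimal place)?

61.0

(0.478 + 0.522)^4 gives M 0.0522, M+2 0.2280, M+4 0.3735, M+6 0.2720, M+8 0.0742; the largest is M+4.
P(M+4) = C(4,2) × 0.478^2 × 0.522^2 = 6 × 0.228484 × 0.272484 = 0.373549 (base)
P(M+2) = C(4,1) × 0.478^3 × 0.522^1 = 4 × 0.10921535 × 0.5220 = 0.228042
Relative intensity = 0.228042 / 0.373549 × 100 = 61.0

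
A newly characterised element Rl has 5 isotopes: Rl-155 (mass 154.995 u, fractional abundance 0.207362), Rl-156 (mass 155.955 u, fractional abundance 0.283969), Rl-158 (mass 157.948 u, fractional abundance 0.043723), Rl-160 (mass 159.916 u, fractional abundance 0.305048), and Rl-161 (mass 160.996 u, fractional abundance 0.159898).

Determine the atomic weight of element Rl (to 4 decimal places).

157.8574 u

Average mass = Σ (abundance × isotope mass) = 0.207362 × 154.995 + 0.283969 × 155.955 + 0.043723 × 157.948 + 0.305048 × 159.916 + 0.159898 × 160.996
= 32.14007 + 44.28639 + 6.90596 + 48.78206 + 25.74294 = 157.85742 u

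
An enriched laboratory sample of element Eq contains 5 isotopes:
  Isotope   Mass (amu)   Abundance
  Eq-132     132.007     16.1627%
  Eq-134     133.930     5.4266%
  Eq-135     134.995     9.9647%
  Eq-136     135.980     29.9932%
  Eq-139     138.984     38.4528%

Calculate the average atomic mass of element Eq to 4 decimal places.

Average mass = Σ (abundance × isotope mass) = 0.161627 × 132.007 + 0.054266 × 133.930 + 0.099647 × 134.995 + 0.299932 × 135.980 + 0.384528 × 138.984
= 21.33590 + 7.26785 + 13.45185 + 40.78475 + 53.44324 = 136.28359 amu

136.2836 amu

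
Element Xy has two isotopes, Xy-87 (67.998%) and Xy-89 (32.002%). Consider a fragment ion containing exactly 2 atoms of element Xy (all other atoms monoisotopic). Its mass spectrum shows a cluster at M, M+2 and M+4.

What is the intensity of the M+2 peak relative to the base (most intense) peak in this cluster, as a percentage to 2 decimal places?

Binomial terms of (0.67998 + 0.32002)^2: M 0.4624, M+2 0.4352, M+4 0.1024 → M is the base peak.
P(M) = C(2,0) × 0.67998^2 × 0.32002^0 = 1 × 0.4623728 × 1.0000 = 0.462373 (base)
P(M+2) = C(2,1) × 0.67998^1 × 0.32002^1 = 2 × 0.67998 × 0.32002 = 0.435214
Relative intensity = 0.435214 / 0.462373 × 100 = 94.13

94.13%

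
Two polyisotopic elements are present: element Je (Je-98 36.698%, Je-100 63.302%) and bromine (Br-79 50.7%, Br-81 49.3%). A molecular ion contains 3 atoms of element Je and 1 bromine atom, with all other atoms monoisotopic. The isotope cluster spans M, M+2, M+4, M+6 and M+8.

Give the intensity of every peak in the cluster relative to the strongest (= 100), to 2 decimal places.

7.16 : 44.04 : 100.00 : 98.95 : 35.75

Element Je pattern (n=3): 0.04942278 : 0.25575461 : 0.44116242 : 0.25366018
Bromine pattern (n=1): 0.5070 : 0.4930
Convolve the two distributions (both contribute in 2-u steps):
  M: 0.04942278×0.5070 = 0.025057
  M+2: 0.04942278×0.4930 + 0.25575461×0.5070 = 0.154033
  M+4: 0.25575461×0.4930 + 0.44116242×0.5070 = 0.349756
  M+6: 0.44116242×0.4930 + 0.25366018×0.5070 = 0.346099
  M+8: 0.25366018×0.4930 = 0.125054
Scale to base peak (0.349756) = 100: 7.16 : 44.04 : 100.00 : 98.95 : 35.75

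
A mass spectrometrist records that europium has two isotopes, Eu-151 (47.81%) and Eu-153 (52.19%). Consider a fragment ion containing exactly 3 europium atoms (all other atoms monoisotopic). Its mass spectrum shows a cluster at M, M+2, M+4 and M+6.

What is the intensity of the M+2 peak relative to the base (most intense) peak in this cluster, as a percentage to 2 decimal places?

91.61%

Term probabilities: M 0.1093, M+2 0.3579, M+4 0.3907, M+6 0.1422. Base peak = M+4.
P(M+4) = C(3,2) × 0.4781^1 × 0.5219^2 = 3 × 0.4781 × 0.27237961 = 0.390674 (base)
P(M+2) = C(3,1) × 0.4781^2 × 0.5219^1 = 3 × 0.22857961 × 0.5219 = 0.357887
Relative intensity = 0.357887 / 0.390674 × 100 = 91.61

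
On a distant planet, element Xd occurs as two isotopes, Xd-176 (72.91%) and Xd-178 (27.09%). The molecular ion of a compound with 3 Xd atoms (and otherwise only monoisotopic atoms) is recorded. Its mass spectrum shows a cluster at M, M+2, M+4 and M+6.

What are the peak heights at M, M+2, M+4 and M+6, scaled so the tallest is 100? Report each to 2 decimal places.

Each Xd atom is independently Xd-176 (p = 0.7291) or Xd-178 (q = 0.2709); the cluster is the binomial expansion (p + q)^3.
P(M) = 0.7291^3 = 0.387580
P(M+2) = 3 × 0.7291^2 × 0.2709^1 = 0.432021
P(M+4) = 3 × 0.7291^1 × 0.2709^2 = 0.160519
P(M+6) = 0.2709^3 = 0.019880
The M+2 peak is largest (0.432021); scaling to 100 gives 89.71 : 100.00 : 37.16 : 4.60.

89.71 : 100.00 : 37.16 : 4.60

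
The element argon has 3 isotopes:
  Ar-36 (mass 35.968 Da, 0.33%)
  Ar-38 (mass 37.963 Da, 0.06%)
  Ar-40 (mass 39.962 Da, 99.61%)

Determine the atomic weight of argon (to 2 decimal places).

Ar = Σ fᵢ·mᵢ = 0.0033 × 35.968 + 0.0006 × 37.963 + 0.9961 × 39.962
= 0.1187 + 0.0228 + 39.8061 = 39.9476 Da

39.95 Da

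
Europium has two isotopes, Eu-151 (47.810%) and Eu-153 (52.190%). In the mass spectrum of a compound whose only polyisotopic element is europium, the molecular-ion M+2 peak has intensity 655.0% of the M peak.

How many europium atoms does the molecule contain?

6

With n Eu atoms, P(M+2)/P(M) = C(n,1)·p^(n−1)q / p^n = n·q/p = n · 0.52190/0.47810.
n = 6.550 × 0.47810/0.52190 = 6.00 ≈ 6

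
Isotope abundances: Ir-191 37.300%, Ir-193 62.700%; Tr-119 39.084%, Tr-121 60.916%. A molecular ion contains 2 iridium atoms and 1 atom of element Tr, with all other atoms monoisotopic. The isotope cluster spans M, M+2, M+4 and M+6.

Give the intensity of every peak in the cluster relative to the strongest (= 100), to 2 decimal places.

Iridium pattern (n=2): 0.139129 : 0.467742 : 0.393129
Element Tr pattern (n=1): 0.39084 : 0.60916
Convolve the two distributions (both contribute in 2-u steps):
  M: 0.139129×0.39084 = 0.054377
  M+2: 0.139129×0.60916 + 0.467742×0.39084 = 0.267564
  M+4: 0.467742×0.60916 + 0.393129×0.39084 = 0.438580
  M+6: 0.393129×0.60916 = 0.239478
Scale to base peak (0.438580) = 100: 12.40 : 61.01 : 100.00 : 54.60

12.40 : 61.01 : 100.00 : 54.60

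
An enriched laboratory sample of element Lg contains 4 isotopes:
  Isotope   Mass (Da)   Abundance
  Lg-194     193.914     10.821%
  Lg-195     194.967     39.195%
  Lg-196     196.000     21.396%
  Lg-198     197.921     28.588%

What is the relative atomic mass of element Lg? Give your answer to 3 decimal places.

Ar = Σ fᵢ·mᵢ = 0.10821 × 193.914 + 0.39195 × 194.967 + 0.21396 × 196.000 + 0.28588 × 197.921
= 20.9834 + 76.4173 + 41.9362 + 56.5817 = 195.9186 Da

195.919 Da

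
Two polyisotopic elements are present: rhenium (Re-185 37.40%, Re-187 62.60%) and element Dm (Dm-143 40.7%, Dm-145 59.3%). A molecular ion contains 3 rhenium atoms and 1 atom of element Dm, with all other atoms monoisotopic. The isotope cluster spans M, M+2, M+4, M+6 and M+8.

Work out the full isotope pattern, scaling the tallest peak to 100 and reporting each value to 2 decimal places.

5.90 : 38.25 : 92.83 : 100.00 : 40.34

Rhenium pattern (n=3): 0.05231362 : 0.26268713 : 0.43968487 : 0.24531438
Element Dm pattern (n=1): 0.4070 : 0.5930
Convolve the two distributions (both contribute in 2-u steps):
  M: 0.05231362×0.4070 = 0.021292
  M+2: 0.05231362×0.5930 + 0.26268713×0.4070 = 0.137936
  M+4: 0.26268713×0.5930 + 0.43968487×0.4070 = 0.334725
  M+6: 0.43968487×0.5930 + 0.24531438×0.4070 = 0.360576
  M+8: 0.24531438×0.5930 = 0.145471
Scale to base peak (0.360576) = 100: 5.90 : 38.25 : 92.83 : 100.00 : 40.34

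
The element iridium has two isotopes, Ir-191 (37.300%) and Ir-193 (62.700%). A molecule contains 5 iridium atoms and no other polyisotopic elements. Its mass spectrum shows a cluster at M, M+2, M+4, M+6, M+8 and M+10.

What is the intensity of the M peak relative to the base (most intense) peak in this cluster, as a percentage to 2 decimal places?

2.11%

Binomial terms of (0.37300 + 0.62700)^5: M 0.0072, M+2 0.0607, M+4 0.2040, M+6 0.3429, M+8 0.2882, M+10 0.0969 → M+6 is the base peak.
P(M+6) = C(5,3) × 0.37300^2 × 0.62700^3 = 10 × 0.139129 × 0.24649188 = 0.342942 (base)
P(M) = C(5,0) × 0.37300^5 × 0.62700^0 = 1 × 0.00722012 × 1.0000 = 0.007220
Relative intensity = 0.007220 / 0.342942 × 100 = 2.11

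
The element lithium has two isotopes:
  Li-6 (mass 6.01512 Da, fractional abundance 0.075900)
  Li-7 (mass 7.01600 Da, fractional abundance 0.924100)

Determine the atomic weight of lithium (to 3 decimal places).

6.940 Da

Ar = Σ fᵢ·mᵢ = 0.075900 × 6.01512 + 0.924100 × 7.01600
= 0.456548 + 6.483486 = 6.940034 Da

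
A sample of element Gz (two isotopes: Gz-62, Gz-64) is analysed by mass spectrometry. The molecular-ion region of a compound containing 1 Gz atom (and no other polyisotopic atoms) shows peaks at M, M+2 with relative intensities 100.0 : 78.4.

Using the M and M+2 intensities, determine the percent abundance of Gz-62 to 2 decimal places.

Write p for the Gz-62 fraction. I(M+2)/I(M) = [C(1,1)·p^0·(1−p)] / p^1 = 1·(1−p)/p = 78.4/100.0 = 0.7840
(1−p)/p = 0.7840/1 = 0.7840  ⇒  p = 1/(1 + 0.7840) = 0.5605
Gz-62: 56.05%, Gz-64: 43.95%.

56.05%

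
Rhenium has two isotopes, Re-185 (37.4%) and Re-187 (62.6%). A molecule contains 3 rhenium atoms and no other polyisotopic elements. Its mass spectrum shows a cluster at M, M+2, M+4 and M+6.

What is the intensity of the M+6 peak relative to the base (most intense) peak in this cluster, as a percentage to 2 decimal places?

Term probabilities: M 0.0523, M+2 0.2627, M+4 0.4397, M+6 0.2453. Base peak = M+4.
P(M+4) = C(3,2) × 0.374^1 × 0.626^2 = 3 × 0.3740 × 0.391876 = 0.439685 (base)
P(M+6) = C(3,3) × 0.374^0 × 0.626^3 = 1 × 1.0000 × 0.24531438 = 0.245314
Relative intensity = 0.245314 / 0.439685 × 100 = 55.79

55.79%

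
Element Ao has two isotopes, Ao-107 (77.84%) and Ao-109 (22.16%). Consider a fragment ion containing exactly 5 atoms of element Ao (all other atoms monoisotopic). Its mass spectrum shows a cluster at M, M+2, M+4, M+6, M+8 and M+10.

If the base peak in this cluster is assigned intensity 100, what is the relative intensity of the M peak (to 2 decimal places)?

Binomial terms of (0.7784 + 0.2216)^5: M 0.2858, M+2 0.4068, M+4 0.2316, M+6 0.0659, M+8 0.0094, M+10 0.0005 → M+2 is the base peak.
P(M+2) = C(5,1) × 0.7784^4 × 0.2216^1 = 5 × 0.36712276 × 0.2216 = 0.406772 (base)
P(M) = C(5,0) × 0.7784^5 × 0.2216^0 = 1 × 0.28576836 × 1.0000 = 0.285768
Relative intensity = 0.285768 / 0.406772 × 100 = 70.25

70.25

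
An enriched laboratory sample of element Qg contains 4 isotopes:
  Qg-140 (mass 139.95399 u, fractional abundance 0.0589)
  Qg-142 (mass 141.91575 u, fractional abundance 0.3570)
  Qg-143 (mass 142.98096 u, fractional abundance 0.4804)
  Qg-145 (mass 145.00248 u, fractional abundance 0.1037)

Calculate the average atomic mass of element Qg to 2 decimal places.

Average mass = Σ (abundance × isotope mass) = 0.0589 × 139.95399 + 0.3570 × 141.91575 + 0.4804 × 142.98096 + 0.1037 × 145.00248
= 8.243290 + 50.663923 + 68.688053 + 15.036757 = 142.632023 u

142.63 u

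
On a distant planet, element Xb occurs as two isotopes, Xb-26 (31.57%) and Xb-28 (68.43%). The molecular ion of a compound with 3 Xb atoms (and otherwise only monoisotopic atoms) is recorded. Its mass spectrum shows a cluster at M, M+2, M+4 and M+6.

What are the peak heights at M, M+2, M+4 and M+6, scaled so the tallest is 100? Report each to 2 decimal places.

Expanding (0.3157 + 0.6843)^3:
P(M) = 0.3157^3 = 0.031465
P(M+2) = 3 × 0.3157^2 × 0.6843^1 = 0.204605
P(M+4) = 3 × 0.3157^1 × 0.6843^2 = 0.443495
P(M+6) = 0.6843^3 = 0.320435
The M+4 peak is largest (0.443495); scaling to 100 gives 7.09 : 46.13 : 100.00 : 72.25.

7.09 : 46.13 : 100.00 : 72.25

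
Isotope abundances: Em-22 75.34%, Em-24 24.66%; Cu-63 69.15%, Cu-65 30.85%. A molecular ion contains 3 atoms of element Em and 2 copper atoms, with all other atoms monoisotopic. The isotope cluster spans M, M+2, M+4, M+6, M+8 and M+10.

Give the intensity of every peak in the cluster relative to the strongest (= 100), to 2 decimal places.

53.36 : 100.00 : 74.52 : 27.60 : 5.08 : 0.37

Element Em pattern (n=3): 0.42763855 : 0.41991903 : 0.13744629 : 0.01499613
Copper pattern (n=2): 0.47817225 : 0.4266555 : 0.09517225
Convolve the two distributions (both contribute in 2-u steps):
  M: 0.42763855×0.47817225 = 0.204485
  M+2: 0.42763855×0.4266555 + 0.41991903×0.47817225 = 0.383248
  M+4: 0.42763855×0.09517225 + 0.41991903×0.4266555 + 0.13744629×0.47817225 = 0.285583
  M+6: 0.41991903×0.09517225 + 0.13744629×0.4266555 + 0.01499613×0.47817225 = 0.105778
  M+8: 0.13744629×0.09517225 + 0.01499613×0.4266555 = 0.019479
  M+10: 0.01499613×0.09517225 = 0.001427
Scale to base peak (0.383248) = 100: 53.36 : 100.00 : 74.52 : 27.60 : 5.08 : 0.37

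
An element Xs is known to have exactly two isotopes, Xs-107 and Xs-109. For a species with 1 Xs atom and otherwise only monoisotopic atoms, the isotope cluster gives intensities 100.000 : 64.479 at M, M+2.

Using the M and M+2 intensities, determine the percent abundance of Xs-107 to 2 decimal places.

Let p = fractional abundance of Xs-107. I(M+2)/I(M) = [C(1,1)·p^0·(1−p)] / p^1 = 1·(1−p)/p = 64.479/100.000 = 0.6448
(1−p)/p = 0.6448/1 = 0.6448  ⇒  p = 1/(1 + 0.6448) = 0.6080
Xs-107: 60.80%, Xs-109: 39.20%.

60.80%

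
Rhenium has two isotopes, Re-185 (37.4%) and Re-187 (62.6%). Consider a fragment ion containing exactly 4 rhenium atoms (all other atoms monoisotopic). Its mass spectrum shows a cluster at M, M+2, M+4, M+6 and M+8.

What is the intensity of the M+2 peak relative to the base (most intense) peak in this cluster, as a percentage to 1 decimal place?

Term probabilities: M 0.0196, M+2 0.1310, M+4 0.3289, M+6 0.3670, M+8 0.1536. Base peak = M+6.
P(M+6) = C(4,3) × 0.374^1 × 0.626^3 = 4 × 0.3740 × 0.24531438 = 0.366990 (base)
P(M+2) = C(4,1) × 0.374^3 × 0.626^1 = 4 × 0.05231362 × 0.6260 = 0.130993
Relative intensity = 0.130993 / 0.366990 × 100 = 35.7

35.7%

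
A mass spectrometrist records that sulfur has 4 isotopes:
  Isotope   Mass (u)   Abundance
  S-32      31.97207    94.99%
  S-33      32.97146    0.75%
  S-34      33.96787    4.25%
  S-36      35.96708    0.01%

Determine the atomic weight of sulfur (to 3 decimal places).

Weight each isotope mass by its fractional abundance: 0.9499 × 31.97207 + 0.0075 × 32.97146 + 0.0425 × 33.96787 + 0.0001 × 35.96708
= 30.370269 + 0.247286 + 1.443634 + 0.003597 = 32.064786 u

32.065 u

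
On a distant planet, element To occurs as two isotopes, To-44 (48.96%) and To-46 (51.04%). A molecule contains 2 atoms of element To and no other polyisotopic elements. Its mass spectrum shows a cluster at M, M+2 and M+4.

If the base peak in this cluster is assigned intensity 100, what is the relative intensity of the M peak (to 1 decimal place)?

48.0

Term probabilities: M 0.2397, M+2 0.4998, M+4 0.2605. Base peak = M+2.
P(M+2) = C(2,1) × 0.4896^1 × 0.5104^1 = 2 × 0.4896 × 0.5104 = 0.499784 (base)
P(M) = C(2,0) × 0.4896^2 × 0.5104^0 = 1 × 0.23970816 × 1.0000 = 0.239708
Relative intensity = 0.239708 / 0.499784 × 100 = 48.0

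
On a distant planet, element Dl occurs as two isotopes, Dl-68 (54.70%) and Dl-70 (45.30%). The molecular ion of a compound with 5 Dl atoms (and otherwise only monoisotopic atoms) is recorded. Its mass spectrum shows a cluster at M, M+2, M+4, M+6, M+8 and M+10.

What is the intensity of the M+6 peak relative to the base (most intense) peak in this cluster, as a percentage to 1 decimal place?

(0.5470 + 0.4530)^5 gives M 0.0490, M+2 0.2028, M+4 0.3359, M+6 0.2781, M+8 0.1152, M+10 0.0191; the largest is M+4.
P(M+4) = C(5,2) × 0.5470^3 × 0.4530^2 = 10 × 0.16366732 × 0.205209 = 0.335860 (base)
P(M+6) = C(5,3) × 0.5470^2 × 0.4530^3 = 10 × 0.299209 × 0.09295968 = 0.278144
Relative intensity = 0.278144 / 0.335860 × 100 = 82.8

82.8%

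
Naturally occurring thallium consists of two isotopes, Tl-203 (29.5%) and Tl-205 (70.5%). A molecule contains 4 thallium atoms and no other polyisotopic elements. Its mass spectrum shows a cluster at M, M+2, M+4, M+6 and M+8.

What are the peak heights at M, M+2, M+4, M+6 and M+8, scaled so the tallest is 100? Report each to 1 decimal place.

1.8 : 17.5 : 62.8 : 100.0 : 59.7

Expanding (0.295 + 0.705)^4:
P(M) = 0.295^4 = 0.007573
P(M+2) = 4 × 0.295^3 × 0.705^1 = 0.072396
P(M+4) = 6 × 0.295^2 × 0.705^2 = 0.259522
P(M+6) = 4 × 0.295^1 × 0.705^3 = 0.413475
P(M+8) = 0.705^4 = 0.247034
The M+6 peak is largest (0.413475); scaling to 100 gives 1.8 : 17.5 : 62.8 : 100.0 : 59.7.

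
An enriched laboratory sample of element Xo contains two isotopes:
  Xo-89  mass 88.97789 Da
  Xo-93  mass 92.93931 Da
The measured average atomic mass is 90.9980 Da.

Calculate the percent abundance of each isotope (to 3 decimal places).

Xo-89: 49.005%, Xo-93: 50.995%

With x = fraction of Xo-89 (so Xo-93 is 1 − x):
88.97789·x + 92.93931·(1 − x) = 90.9980
(88.97789 − 92.93931)·x = 90.9980 − 92.93931
x = -1.94131 / -3.96142 = 0.49005 → 49.005% Xo-89, 50.995% Xo-93.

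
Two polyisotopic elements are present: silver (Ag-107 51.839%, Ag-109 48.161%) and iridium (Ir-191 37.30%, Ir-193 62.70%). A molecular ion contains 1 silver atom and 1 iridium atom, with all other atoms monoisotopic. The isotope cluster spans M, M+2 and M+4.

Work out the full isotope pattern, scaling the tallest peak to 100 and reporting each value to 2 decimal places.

Silver pattern (n=1): 0.51839 : 0.48161
Iridium pattern (n=1): 0.3730 : 0.6270
Convolve the two distributions (both contribute in 2-u steps):
  M: 0.51839×0.3730 = 0.193359
  M+2: 0.51839×0.6270 + 0.48161×0.3730 = 0.504671
  M+4: 0.48161×0.6270 = 0.301969
Scale to base peak (0.504671) = 100: 38.31 : 100.00 : 59.83

38.31 : 100.00 : 59.83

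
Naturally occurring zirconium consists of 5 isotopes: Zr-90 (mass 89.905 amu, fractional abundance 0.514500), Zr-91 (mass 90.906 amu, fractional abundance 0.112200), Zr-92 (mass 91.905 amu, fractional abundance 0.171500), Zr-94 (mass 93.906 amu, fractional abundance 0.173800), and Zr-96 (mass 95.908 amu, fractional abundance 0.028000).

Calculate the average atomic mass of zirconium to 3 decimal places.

91.224 amu

Weight each isotope mass by its fractional abundance: 0.514500 × 89.905 + 0.112200 × 90.906 + 0.171500 × 91.905 + 0.173800 × 93.906 + 0.028000 × 95.908
= 46.2561 + 10.1997 + 15.7617 + 16.3209 + 2.6854 = 91.2238 amu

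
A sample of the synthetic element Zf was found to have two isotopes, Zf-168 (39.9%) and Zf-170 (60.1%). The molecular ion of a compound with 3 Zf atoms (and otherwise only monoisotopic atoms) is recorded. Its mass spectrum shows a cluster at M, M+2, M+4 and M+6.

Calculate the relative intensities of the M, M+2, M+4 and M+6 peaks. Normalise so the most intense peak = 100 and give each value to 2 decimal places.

The 3 Zf atoms are independent, so intensities follow the terms of (0.399 + 0.601)^3.
P(M) = 0.399^3 = 0.063521
P(M+2) = 3 × 0.399^2 × 0.601^1 = 0.287039
P(M+4) = 3 × 0.399^1 × 0.601^2 = 0.432358
P(M+6) = 0.601^3 = 0.217082
The M+4 peak is largest (0.432358); scaling to 100 gives 14.69 : 66.39 : 100.00 : 50.21.

14.69 : 66.39 : 100.00 : 50.21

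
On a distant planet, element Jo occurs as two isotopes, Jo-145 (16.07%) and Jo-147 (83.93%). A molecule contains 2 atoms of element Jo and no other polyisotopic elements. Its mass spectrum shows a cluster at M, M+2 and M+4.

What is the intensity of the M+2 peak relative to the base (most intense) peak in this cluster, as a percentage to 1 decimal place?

38.3%

Term probabilities: M 0.0258, M+2 0.2698, M+4 0.7044. Base peak = M+4.
P(M+4) = C(2,2) × 0.1607^0 × 0.8393^2 = 1 × 1.0000 × 0.70442449 = 0.704424 (base)
P(M+2) = C(2,1) × 0.1607^1 × 0.8393^1 = 2 × 0.1607 × 0.8393 = 0.269751
Relative intensity = 0.269751 / 0.704424 × 100 = 38.3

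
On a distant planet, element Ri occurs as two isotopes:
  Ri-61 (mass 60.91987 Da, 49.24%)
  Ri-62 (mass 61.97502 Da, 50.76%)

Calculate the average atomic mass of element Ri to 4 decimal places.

Ar = Σ fᵢ·mᵢ = 0.4924 × 60.91987 + 0.5076 × 61.97502
= 29.996944 + 31.458520 = 61.455464 Da

61.4555 Da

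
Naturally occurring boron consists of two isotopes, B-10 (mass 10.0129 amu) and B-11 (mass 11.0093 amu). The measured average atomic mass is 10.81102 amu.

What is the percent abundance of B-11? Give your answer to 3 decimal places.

Writing the weighted mean with unknown fraction x of B-10:
10.0129·x + 11.0093·(1 − x) = 10.81102
(10.0129 − 11.0093)·x = 10.81102 − 11.0093
x = -0.19828 / -0.9964 = 0.19900 → 19.900% B-10, 80.100% B-11.

80.100%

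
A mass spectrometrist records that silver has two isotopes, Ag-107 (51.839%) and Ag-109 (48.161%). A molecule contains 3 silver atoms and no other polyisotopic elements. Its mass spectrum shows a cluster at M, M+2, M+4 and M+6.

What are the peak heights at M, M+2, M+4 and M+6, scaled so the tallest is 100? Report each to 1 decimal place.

35.9 : 100.0 : 92.9 : 28.8

Each Ag atom is independently Ag-107 (p = 0.51839) or Ag-109 (q = 0.48161); the cluster is the binomial expansion (p + q)^3.
P(M) = 0.51839^3 = 0.139306
P(M+2) = 3 × 0.51839^2 × 0.48161^1 = 0.388267
P(M+4) = 3 × 0.51839^1 × 0.48161^2 = 0.360719
P(M+6) = 0.48161^3 = 0.111709
The M+2 peak is largest (0.388267); scaling to 100 gives 35.9 : 100.0 : 92.9 : 28.8.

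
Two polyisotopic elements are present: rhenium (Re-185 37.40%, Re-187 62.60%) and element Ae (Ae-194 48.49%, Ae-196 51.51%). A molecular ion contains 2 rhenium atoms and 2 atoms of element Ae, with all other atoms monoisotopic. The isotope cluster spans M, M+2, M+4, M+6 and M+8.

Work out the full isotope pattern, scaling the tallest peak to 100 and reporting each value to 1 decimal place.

Rhenium pattern (n=2): 0.139876 : 0.468248 : 0.391876
Element Ae pattern (n=2): 0.23512801 : 0.49954398 : 0.26532801
Convolve the two distributions (both contribute in 2-u steps):
  M: 0.139876×0.23512801 = 0.032889
  M+2: 0.139876×0.49954398 + 0.468248×0.23512801 = 0.179972
  M+4: 0.139876×0.26532801 + 0.468248×0.49954398 + 0.391876×0.23512801 = 0.363165
  M+6: 0.468248×0.26532801 + 0.391876×0.49954398 = 0.319999
  M+8: 0.391876×0.26532801 = 0.103976
Scale to base peak (0.363165) = 100: 9.1 : 49.6 : 100.0 : 88.1 : 28.6

9.1 : 49.6 : 100.0 : 88.1 : 28.6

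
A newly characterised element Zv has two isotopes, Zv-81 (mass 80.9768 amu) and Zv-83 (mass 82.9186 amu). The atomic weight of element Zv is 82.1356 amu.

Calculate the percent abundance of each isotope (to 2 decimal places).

Let x be the fractional abundance of Zv-81; then Zv-83 has abundance 1 − x.
80.9768·x + 82.9186·(1 − x) = 82.1356
(80.9768 − 82.9186)·x = 82.1356 − 82.9186
x = -0.7830 / -1.9418 = 0.40323 → 40.32% Zv-81, 59.68% Zv-83.

Zv-81: 40.32%, Zv-83: 59.68%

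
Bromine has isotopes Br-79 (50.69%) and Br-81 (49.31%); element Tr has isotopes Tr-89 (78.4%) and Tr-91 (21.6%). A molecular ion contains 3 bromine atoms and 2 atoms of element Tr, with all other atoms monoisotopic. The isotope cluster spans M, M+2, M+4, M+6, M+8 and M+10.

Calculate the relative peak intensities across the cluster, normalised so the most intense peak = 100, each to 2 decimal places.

22.11 : 76.71 : 100.00 : 59.84 : 15.98 : 1.54

Bromine pattern (n=3): 0.13024674 : 0.3801026 : 0.36975457 : 0.11989609
Element Tr pattern (n=2): 0.614656 : 0.338688 : 0.046656
Convolve the two distributions (both contribute in 2-u steps):
  M: 0.13024674×0.614656 = 0.080057
  M+2: 0.13024674×0.338688 + 0.3801026×0.614656 = 0.277745
  M+4: 0.13024674×0.046656 + 0.3801026×0.338688 + 0.36975457×0.614656 = 0.362085
  M+6: 0.3801026×0.046656 + 0.36975457×0.338688 + 0.11989609×0.614656 = 0.216660
  M+8: 0.36975457×0.046656 + 0.11989609×0.338688 = 0.057859
  M+10: 0.11989609×0.046656 = 0.005594
Scale to base peak (0.362085) = 100: 22.11 : 76.71 : 100.00 : 59.84 : 15.98 : 1.54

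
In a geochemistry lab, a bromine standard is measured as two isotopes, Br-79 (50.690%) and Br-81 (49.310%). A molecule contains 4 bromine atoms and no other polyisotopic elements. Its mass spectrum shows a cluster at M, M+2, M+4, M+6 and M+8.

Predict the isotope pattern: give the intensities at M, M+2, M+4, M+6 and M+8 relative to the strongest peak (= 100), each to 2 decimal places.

17.61 : 68.53 : 100.00 : 64.85 : 15.77

Each Br atom is independently Br-79 (p = 0.50690) or Br-81 (q = 0.49310); the cluster is the binomial expansion (p + q)^4.
P(M) = 0.50690^4 = 0.066022
P(M+2) = 4 × 0.50690^3 × 0.49310^1 = 0.256899
P(M+4) = 6 × 0.50690^2 × 0.49310^2 = 0.374857
P(M+6) = 4 × 0.50690^1 × 0.49310^3 = 0.243101
P(M+8) = 0.49310^4 = 0.059121
The M+4 peak is largest (0.374857); scaling to 100 gives 17.61 : 68.53 : 100.00 : 64.85 : 15.77.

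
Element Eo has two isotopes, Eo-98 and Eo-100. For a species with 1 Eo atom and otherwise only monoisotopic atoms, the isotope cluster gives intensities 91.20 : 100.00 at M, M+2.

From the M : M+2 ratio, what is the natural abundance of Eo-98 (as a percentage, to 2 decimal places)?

Let p = fractional abundance of Eo-98. I(M+2)/I(M) = [C(1,1)·p^0·(1−p)] / p^1 = 1·(1−p)/p = 100.00/91.20 = 1.0965
(1−p)/p = 1.0965/1 = 1.0965  ⇒  p = 1/(1 + 1.0965) = 0.4770
Eo-98: 47.70%, Eo-100: 52.30%.

47.70%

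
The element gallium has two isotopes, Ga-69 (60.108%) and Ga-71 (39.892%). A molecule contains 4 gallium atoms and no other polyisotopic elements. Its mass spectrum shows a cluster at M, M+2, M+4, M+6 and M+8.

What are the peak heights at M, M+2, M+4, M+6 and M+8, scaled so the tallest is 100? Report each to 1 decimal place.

37.7 : 100.0 : 99.6 : 44.0 : 7.3

The 4 Ga atoms are independent, so intensities follow the terms of (0.60108 + 0.39892)^4.
P(M) = 0.60108^4 = 0.130536
P(M+2) = 4 × 0.60108^3 × 0.39892^1 = 0.346531
P(M+4) = 6 × 0.60108^2 × 0.39892^2 = 0.344975
P(M+6) = 4 × 0.60108^1 × 0.39892^3 = 0.152633
P(M+8) = 0.39892^4 = 0.025325
The M+2 peak is largest (0.346531); scaling to 100 gives 37.7 : 100.0 : 99.6 : 44.0 : 7.3.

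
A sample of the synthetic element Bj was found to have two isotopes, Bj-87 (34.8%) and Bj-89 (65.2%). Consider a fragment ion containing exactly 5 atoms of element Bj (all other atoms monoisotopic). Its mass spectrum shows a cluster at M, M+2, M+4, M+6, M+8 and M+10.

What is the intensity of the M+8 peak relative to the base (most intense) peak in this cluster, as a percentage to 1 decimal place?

93.7%

Binomial terms of (0.348 + 0.652)^5: M 0.0051, M+2 0.0478, M+4 0.1792, M+6 0.3357, M+8 0.3144, M+10 0.1178 → M+6 is the base peak.
P(M+6) = C(5,3) × 0.348^2 × 0.652^3 = 10 × 0.121104 × 0.27716781 = 0.335661 (base)
P(M+8) = C(5,4) × 0.348^1 × 0.652^4 = 5 × 0.3480 × 0.18071341 = 0.314441
Relative intensity = 0.314441 / 0.335661 × 100 = 93.7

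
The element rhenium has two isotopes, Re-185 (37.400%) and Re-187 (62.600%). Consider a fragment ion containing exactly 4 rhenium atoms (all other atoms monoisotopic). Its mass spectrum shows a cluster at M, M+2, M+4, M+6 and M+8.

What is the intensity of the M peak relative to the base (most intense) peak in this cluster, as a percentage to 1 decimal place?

5.3%

(0.37400 + 0.62600)^4 gives M 0.0196, M+2 0.1310, M+4 0.3289, M+6 0.3670, M+8 0.1536; the largest is M+6.
P(M+6) = C(4,3) × 0.37400^1 × 0.62600^3 = 4 × 0.3740 × 0.24531438 = 0.366990 (base)
P(M) = C(4,0) × 0.37400^4 × 0.62600^0 = 1 × 0.0195653 × 1.0000 = 0.019565
Relative intensity = 0.019565 / 0.366990 × 100 = 5.3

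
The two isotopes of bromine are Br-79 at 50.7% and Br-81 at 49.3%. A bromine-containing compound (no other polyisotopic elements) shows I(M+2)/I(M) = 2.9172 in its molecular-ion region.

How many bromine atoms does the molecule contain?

With n Br atoms, P(M+2)/P(M) = C(n,1)·p^(n−1)q / p^n = n·q/p = n · 0.493/0.507.
n = 2.9172 × 0.507/0.493 = 3.00 ≈ 3

3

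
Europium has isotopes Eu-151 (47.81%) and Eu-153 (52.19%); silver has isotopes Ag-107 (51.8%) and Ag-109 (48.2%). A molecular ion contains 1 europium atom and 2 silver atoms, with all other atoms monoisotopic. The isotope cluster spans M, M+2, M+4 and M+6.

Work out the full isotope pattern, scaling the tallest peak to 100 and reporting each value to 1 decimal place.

Europium pattern (n=1): 0.4781 : 0.5219
Silver pattern (n=2): 0.268324 : 0.499352 : 0.232324
Convolve the two distributions (both contribute in 2-u steps):
  M: 0.4781×0.268324 = 0.128286
  M+2: 0.4781×0.499352 + 0.5219×0.268324 = 0.378778
  M+4: 0.4781×0.232324 + 0.5219×0.499352 = 0.371686
  M+6: 0.5219×0.232324 = 0.121250
Scale to base peak (0.378778) = 100: 33.9 : 100.0 : 98.1 : 32.0

33.9 : 100.0 : 98.1 : 32.0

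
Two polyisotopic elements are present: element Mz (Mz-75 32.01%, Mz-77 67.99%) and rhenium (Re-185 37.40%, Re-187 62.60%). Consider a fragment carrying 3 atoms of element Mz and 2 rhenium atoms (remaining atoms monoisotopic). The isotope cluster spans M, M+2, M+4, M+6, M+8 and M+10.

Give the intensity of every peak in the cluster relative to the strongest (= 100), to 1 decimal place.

Element Mz pattern (n=3): 0.03279873 : 0.20899584 : 0.44391213 : 0.3142933
Rhenium pattern (n=2): 0.139876 : 0.468248 : 0.391876
Convolve the two distributions (both contribute in 2-u steps):
  M: 0.03279873×0.139876 = 0.004588
  M+2: 0.03279873×0.468248 + 0.20899584×0.139876 = 0.044591
  M+4: 0.03279873×0.391876 + 0.20899584×0.468248 + 0.44391213×0.139876 = 0.172808
  M+6: 0.20899584×0.391876 + 0.44391213×0.468248 + 0.3142933×0.139876 = 0.333724
  M+8: 0.44391213×0.391876 + 0.3142933×0.468248 = 0.321126
  M+10: 0.3142933×0.391876 = 0.123164
Scale to base peak (0.333724) = 100: 1.4 : 13.4 : 51.8 : 100.0 : 96.2 : 36.9

1.4 : 13.4 : 51.8 : 100.0 : 96.2 : 36.9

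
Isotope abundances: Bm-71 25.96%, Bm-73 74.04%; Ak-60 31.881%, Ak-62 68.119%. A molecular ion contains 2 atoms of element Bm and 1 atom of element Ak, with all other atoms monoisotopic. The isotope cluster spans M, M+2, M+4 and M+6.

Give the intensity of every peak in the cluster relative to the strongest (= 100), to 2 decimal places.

4.92 : 38.58 : 100.00 : 85.52

Element Bm pattern (n=2): 0.06739216 : 0.38441568 : 0.54819216
Element Ak pattern (n=1): 0.31881 : 0.68119
Convolve the two distributions (both contribute in 2-u steps):
  M: 0.06739216×0.31881 = 0.021485
  M+2: 0.06739216×0.68119 + 0.38441568×0.31881 = 0.168462
  M+4: 0.38441568×0.68119 + 0.54819216×0.31881 = 0.436629
  M+6: 0.54819216×0.68119 = 0.373423
Scale to base peak (0.436629) = 100: 4.92 : 38.58 : 100.00 : 85.52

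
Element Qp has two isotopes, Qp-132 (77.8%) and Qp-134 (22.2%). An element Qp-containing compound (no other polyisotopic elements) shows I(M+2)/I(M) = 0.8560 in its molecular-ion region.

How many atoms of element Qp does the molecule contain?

With n Qp atoms, P(M+2)/P(M) = C(n,1)·p^(n−1)q / p^n = n·q/p = n · 0.222/0.778.
n = 0.8560 × 0.778/0.222 = 3.00 ≈ 3

3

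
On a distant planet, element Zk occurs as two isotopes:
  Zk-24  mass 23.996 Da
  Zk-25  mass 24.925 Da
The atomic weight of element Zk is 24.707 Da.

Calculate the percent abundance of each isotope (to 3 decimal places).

Zk-24: 23.466%, Zk-25: 76.534%

With x = fraction of Zk-24 (so Zk-25 is 1 − x):
23.996·x + 24.925·(1 − x) = 24.707
(23.996 − 24.925)·x = 24.707 − 24.925
x = -0.218 / -0.929 = 0.23466 → 23.466% Zk-24, 76.534% Zk-25.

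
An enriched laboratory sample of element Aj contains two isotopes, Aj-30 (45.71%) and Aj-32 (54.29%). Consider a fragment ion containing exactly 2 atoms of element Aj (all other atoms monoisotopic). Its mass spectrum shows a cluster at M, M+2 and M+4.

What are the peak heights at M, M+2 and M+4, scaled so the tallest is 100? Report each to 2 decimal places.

42.10 : 100.00 : 59.39

Expanding (0.4571 + 0.5429)^2:
P(M) = 0.4571^2 = 0.208940
P(M+2) = 2 × 0.4571^1 × 0.5429^1 = 0.496319
P(M+4) = 0.5429^2 = 0.294740
The M+2 peak is largest (0.496319); scaling to 100 gives 42.10 : 100.00 : 59.39.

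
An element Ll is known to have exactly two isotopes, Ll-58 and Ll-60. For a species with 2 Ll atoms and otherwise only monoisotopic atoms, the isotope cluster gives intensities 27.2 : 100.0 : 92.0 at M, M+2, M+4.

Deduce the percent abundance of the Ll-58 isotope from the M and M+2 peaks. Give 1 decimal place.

35.2%

Let p = fractional abundance of Ll-58. I(M+2)/I(M) = [C(2,1)·p^1·(1−p)] / p^2 = 2·(1−p)/p = 100.0/27.2 = 3.6765
(1−p)/p = 3.6765/2 = 1.8382  ⇒  p = 1/(1 + 1.8382) = 0.3523
Ll-58: 35.2%, Ll-60: 64.8%.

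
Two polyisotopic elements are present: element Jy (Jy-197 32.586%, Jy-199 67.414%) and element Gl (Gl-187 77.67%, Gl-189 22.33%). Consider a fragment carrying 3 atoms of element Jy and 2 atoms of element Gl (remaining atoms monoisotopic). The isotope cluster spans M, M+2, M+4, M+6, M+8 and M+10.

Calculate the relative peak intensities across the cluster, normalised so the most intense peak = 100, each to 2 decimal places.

Element Jy pattern (n=3): 0.03460136 : 0.21475014 : 0.44427564 : 0.30637286
Element Gl pattern (n=2): 0.60326289 : 0.34687422 : 0.04986289
Convolve the two distributions (both contribute in 2-u steps):
  M: 0.03460136×0.60326289 = 0.020874
  M+2: 0.03460136×0.34687422 + 0.21475014×0.60326289 = 0.141553
  M+4: 0.03460136×0.04986289 + 0.21475014×0.34687422 + 0.44427564×0.60326289 = 0.344232
  M+6: 0.21475014×0.04986289 + 0.44427564×0.34687422 + 0.30637286×0.60326289 = 0.349639
  M+8: 0.44427564×0.04986289 + 0.30637286×0.34687422 = 0.128426
  M+10: 0.30637286×0.04986289 = 0.015277
Scale to base peak (0.349639) = 100: 5.97 : 40.49 : 98.45 : 100.00 : 36.73 : 4.37

5.97 : 40.49 : 98.45 : 100.00 : 36.73 : 4.37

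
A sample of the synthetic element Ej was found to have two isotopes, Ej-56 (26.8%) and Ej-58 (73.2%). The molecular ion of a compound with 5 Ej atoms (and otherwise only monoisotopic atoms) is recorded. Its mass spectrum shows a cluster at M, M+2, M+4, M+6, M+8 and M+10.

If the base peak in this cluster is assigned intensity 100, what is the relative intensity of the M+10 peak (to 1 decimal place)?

Binomial terms of (0.268 + 0.732)^5: M 0.0014, M+2 0.0189, M+4 0.1031, M+6 0.2817, M+8 0.3847, M+10 0.2102 → M+8 is the base peak.
P(M+8) = C(5,4) × 0.268^1 × 0.732^4 = 5 × 0.2680 × 0.28710736 = 0.384724 (base)
P(M+10) = C(5,5) × 0.268^0 × 0.732^5 = 1 × 1.0000 × 0.21016259 = 0.210163
Relative intensity = 0.210163 / 0.384724 × 100 = 54.6

54.6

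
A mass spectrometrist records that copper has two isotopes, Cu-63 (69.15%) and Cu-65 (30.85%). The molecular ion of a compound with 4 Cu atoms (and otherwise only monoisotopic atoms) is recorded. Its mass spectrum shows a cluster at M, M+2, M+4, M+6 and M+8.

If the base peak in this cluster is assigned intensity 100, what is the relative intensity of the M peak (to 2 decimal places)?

Term probabilities: M 0.2286, M+2 0.4080, M+4 0.2731, M+6 0.0812, M+8 0.0091. Base peak = M+2.
P(M+2) = C(4,1) × 0.6915^3 × 0.3085^1 = 4 × 0.33065611 × 0.3085 = 0.408030 (base)
P(M) = C(4,0) × 0.6915^4 × 0.3085^0 = 1 × 0.2286487 × 1.0000 = 0.228649
Relative intensity = 0.228649 / 0.408030 × 100 = 56.04

56.04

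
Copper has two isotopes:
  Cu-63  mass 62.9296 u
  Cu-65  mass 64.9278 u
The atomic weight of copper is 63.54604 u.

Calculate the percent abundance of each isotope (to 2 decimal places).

Cu-63: 69.15%, Cu-65: 30.85%

With x = fraction of Cu-63 (so Cu-65 is 1 − x):
62.9296·x + 64.9278·(1 − x) = 63.54604
(62.9296 − 64.9278)·x = 63.54604 − 64.9278
x = -1.38176 / -1.9982 = 0.69150 → 69.15% Cu-63, 30.85% Cu-65.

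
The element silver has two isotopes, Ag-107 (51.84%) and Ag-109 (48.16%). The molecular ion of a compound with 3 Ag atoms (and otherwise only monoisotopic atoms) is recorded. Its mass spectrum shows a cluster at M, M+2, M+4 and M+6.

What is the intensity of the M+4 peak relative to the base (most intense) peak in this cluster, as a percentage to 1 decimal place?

92.9%

(0.5184 + 0.4816)^3 gives M 0.1393, M+2 0.3883, M+4 0.3607, M+6 0.1117; the largest is M+2.
P(M+2) = C(3,1) × 0.5184^2 × 0.4816^1 = 3 × 0.26873856 × 0.4816 = 0.388273 (base)
P(M+4) = C(3,2) × 0.5184^1 × 0.4816^2 = 3 × 0.5184 × 0.23193856 = 0.360711
Relative intensity = 0.360711 / 0.388273 × 100 = 92.9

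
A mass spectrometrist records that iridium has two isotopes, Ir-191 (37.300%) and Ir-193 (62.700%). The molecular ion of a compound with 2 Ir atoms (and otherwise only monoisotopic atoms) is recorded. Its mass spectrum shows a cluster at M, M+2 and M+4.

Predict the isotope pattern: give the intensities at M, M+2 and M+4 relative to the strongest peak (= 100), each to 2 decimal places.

Each Ir atom is independently Ir-191 (p = 0.37300) or Ir-193 (q = 0.62700); the cluster is the binomial expansion (p + q)^2.
P(M) = 0.37300^2 = 0.139129
P(M+2) = 2 × 0.37300^1 × 0.62700^1 = 0.467742
P(M+4) = 0.62700^2 = 0.393129
The M+2 peak is largest (0.467742); scaling to 100 gives 29.74 : 100.00 : 84.05.

29.74 : 100.00 : 84.05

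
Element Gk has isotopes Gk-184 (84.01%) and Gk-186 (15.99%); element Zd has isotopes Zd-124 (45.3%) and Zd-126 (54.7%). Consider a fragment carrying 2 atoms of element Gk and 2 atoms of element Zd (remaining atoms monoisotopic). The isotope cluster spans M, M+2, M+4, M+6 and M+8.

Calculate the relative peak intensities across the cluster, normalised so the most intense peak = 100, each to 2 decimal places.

35.77 : 100.00 : 86.33 : 22.98 : 1.89

Element Gk pattern (n=2): 0.70576801 : 0.26866398 : 0.02556801
Element Zd pattern (n=2): 0.205209 : 0.495582 : 0.299209
Convolve the two distributions (both contribute in 2-u steps):
  M: 0.70576801×0.205209 = 0.144830
  M+2: 0.70576801×0.495582 + 0.26866398×0.205209 = 0.404898
  M+4: 0.70576801×0.299209 + 0.26866398×0.495582 + 0.02556801×0.205209 = 0.349564
  M+6: 0.26866398×0.299209 + 0.02556801×0.495582 = 0.093058
  M+8: 0.02556801×0.299209 = 0.007650
Scale to base peak (0.404898) = 100: 35.77 : 100.00 : 86.33 : 22.98 : 1.89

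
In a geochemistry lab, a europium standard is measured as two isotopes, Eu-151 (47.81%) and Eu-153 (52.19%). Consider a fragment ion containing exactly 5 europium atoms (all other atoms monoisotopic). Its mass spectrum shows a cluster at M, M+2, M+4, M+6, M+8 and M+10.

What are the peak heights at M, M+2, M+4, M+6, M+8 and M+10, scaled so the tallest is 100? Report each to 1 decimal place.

7.7 : 42.0 : 91.6 : 100.0 : 54.6 : 11.9

Expanding (0.4781 + 0.5219)^5:
P(M) = 0.4781^5 = 0.024980
P(M+2) = 5 × 0.4781^4 × 0.5219^1 = 0.136343
P(M+4) = 10 × 0.4781^3 × 0.5219^2 = 0.297667
P(M+6) = 10 × 0.4781^2 × 0.5219^3 = 0.324937
P(M+8) = 5 × 0.4781^1 × 0.5219^4 = 0.177353
P(M+10) = 0.5219^5 = 0.038720
The M+6 peak is largest (0.324937); scaling to 100 gives 7.7 : 42.0 : 91.6 : 100.0 : 54.6 : 11.9.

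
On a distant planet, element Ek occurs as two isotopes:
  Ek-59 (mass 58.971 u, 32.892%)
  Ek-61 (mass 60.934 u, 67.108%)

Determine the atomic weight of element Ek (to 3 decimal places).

Average mass = Σ (abundance × isotope mass) = 0.32892 × 58.971 + 0.67108 × 60.934
= 19.3967 + 40.8916 = 60.2883 u

60.288 u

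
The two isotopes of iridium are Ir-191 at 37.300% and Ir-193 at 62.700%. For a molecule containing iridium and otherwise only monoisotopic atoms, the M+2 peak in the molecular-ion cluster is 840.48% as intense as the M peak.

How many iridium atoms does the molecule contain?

For n independent Ir atoms, I(M+2)/I(M) = n · (abundance Ir-193) / (abundance Ir-191) = n · 0.62700/0.37300.
n = 8.4048 × 0.37300/0.62700 = 5.00 ≈ 5

5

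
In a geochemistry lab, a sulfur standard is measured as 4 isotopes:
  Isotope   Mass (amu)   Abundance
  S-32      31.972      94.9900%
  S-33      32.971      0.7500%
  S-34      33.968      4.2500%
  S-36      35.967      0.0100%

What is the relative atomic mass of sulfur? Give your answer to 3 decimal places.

32.065 amu

Weight each isotope mass by its fractional abundance: 0.949900 × 31.972 + 0.007500 × 32.971 + 0.042500 × 33.968 + 0.000100 × 35.967
= 30.3702 + 0.2473 + 1.4436 + 0.0036 = 32.0647 amu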